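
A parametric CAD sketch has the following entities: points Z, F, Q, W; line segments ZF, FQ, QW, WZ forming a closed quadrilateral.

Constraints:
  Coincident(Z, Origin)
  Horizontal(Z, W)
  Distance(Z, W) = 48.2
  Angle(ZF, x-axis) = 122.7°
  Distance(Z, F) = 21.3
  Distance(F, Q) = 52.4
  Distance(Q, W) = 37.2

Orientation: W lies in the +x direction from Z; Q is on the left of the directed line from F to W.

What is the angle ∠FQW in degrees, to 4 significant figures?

86.42°

Checks: |FQ| = 52.40 ✓; |QW| = 37.20 ✓.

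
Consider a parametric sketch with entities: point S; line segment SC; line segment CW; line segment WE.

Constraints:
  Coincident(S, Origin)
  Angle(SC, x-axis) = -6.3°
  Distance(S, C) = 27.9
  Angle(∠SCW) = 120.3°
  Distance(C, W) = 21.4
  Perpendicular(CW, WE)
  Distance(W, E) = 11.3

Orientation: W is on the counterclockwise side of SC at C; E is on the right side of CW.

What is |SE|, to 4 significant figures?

50.11

∠SCW = 120.3°, so CW runs at -6.3° + (180° − 120.3°) = 53.40° from the x-axis; with |CW| = 21.4, W = C + 21.4·(cos 53.40°, sin 53.40°) = (40.49, 14.12). CW ⟂ WE; with |WE| = 11.3 on the right of CW, E = W + 11.3·(0.8028, -0.5962) = (49.56, 7.381). Then |SE| = |E − S| = 50.11.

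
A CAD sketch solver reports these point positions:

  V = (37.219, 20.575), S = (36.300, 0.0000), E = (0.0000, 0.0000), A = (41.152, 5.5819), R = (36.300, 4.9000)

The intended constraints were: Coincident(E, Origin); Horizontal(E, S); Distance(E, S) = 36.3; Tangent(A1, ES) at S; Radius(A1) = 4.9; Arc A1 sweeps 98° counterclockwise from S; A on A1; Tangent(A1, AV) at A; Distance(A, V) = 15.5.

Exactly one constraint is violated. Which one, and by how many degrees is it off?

Tangent(A1, AV) at A — off by 6.70°.

E = (0.00, 0.00) ✓; E.y = 0.00, S.y = 0.00 ✓; |ES| = 36.30 ✓; ∠(RS, SE) = 90.00° ✓; |RS| = 4.900 ✓; bearing(R→A) − bearing(R→S) = 98.00° ✓; |RA| = 4.900 ✓; ∠(RA, AV) = 83.30° ✗; |AV| = 15.50 ✓.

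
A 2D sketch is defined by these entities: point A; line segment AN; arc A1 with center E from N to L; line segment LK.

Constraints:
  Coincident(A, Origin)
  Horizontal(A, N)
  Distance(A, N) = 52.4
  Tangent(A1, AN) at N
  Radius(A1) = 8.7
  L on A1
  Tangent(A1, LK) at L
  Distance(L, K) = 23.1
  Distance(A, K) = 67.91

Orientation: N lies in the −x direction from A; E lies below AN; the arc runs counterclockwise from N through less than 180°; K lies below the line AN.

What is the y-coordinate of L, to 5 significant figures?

-9.2003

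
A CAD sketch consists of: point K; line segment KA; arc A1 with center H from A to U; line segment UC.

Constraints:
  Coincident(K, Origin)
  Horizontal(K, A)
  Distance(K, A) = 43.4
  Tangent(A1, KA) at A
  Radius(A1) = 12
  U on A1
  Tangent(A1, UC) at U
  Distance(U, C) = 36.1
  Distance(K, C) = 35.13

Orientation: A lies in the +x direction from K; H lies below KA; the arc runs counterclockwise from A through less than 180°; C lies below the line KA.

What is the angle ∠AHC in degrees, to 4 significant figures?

123.7°

Checks: K = (0.00, 0.00) ✓; |HU| = 12.00 ✓; ∠(HU, UC) = 90.00° ✓; |UC| = 36.10 ✓; |KC| = 35.13 ✓.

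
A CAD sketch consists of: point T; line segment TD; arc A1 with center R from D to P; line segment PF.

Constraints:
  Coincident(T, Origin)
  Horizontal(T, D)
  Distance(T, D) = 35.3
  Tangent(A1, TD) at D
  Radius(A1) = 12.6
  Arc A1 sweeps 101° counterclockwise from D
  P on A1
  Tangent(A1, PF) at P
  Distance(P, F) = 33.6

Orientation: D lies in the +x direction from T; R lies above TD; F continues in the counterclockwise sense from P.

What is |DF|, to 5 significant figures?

48.355

T is at the origin; T and D share the same y with |TD| = 35.3 and D on the +x side, so D = (35.300, 0.0000). Since A1 is tangent to TD there, RD ⟂ TD, so R = D + (0, 12.6) = (35.300, 12.600). On A1, D sits at bearing -90° from R; a 101° counterclockwise sweep puts P at bearing 11°, so P = R + 12.6·(cos 11°, sin 11°) = (47.669, 15.004). Since A1 is tangent to PF there, RP ⟂ PF, so PF runs along (−sin 11°, cos 11°); with |PF| = 33.6, F = (41.257, 47.987). Then |DF| = |F − D| = 48.355.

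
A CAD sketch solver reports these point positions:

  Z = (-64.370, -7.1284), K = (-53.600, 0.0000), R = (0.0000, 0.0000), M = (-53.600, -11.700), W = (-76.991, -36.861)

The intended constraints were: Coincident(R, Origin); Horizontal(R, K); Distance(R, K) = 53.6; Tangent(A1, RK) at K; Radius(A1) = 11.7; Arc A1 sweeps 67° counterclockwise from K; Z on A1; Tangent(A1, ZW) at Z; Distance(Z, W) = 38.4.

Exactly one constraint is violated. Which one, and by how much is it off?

Distance(Z, W) = 38.4 — off by 6.10.

R = (0.00, 0.00) ✓; R.y = 0.00, K.y = 0.00 ✓; |RK| = 53.60 ✓; ∠(MK, KR) = 90.00° ✓; |MK| = 11.70 ✓; bearing(M→Z) − bearing(M→K) = 67.00° ✓; |MZ| = 11.70 ✓; ∠(MZ, ZW) = 90.00° ✓; |ZW| = 32.30 ✗.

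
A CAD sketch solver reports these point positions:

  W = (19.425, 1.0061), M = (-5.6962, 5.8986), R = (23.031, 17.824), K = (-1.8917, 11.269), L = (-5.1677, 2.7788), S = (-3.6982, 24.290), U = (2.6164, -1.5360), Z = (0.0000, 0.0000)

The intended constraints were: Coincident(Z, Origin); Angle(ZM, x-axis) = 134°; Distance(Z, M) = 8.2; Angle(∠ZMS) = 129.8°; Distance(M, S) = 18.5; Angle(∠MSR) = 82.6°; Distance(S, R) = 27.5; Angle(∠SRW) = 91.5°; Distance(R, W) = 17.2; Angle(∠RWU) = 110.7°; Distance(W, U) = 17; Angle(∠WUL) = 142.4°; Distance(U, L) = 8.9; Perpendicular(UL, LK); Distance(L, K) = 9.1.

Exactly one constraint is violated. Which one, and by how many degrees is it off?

Perpendicular(UL, LK) — off by 7.90°.

Z = (0.00, 0.00) ✓; ZM at 134.0° ✓; |ZM| = 8.200 ✓; ∠ZMS = 129.8° ✓; |MS| = 18.50 ✓; ∠MSR = 82.60° ✓; |SR| = 27.50 ✓; ∠SRW = 91.50° ✓; |RW| = 17.20 ✓; ∠RWU = 110.7° ✓; |WU| = 17.00 ✓; ∠WUL = 142.4° ✓; |UL| = 8.900 ✓; ∠(UL, LK) = 82.10° ✗; |LK| = 9.100 ✓.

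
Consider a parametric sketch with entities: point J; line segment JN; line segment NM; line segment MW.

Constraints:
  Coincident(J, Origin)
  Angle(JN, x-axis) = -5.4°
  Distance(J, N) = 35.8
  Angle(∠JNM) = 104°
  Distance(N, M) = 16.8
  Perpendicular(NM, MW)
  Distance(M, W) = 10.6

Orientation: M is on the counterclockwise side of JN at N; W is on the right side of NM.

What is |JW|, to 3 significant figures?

52.0

J is at the origin; JN runs at -5.4° with length 35.8, so N = 35.8·(cos -5.4°, sin -5.4°) = (35.6, -3.37). ∠JNM = 104.0°, so NM runs at -5.4° + (180° − 104.0°) = 70.6° from the x-axis; with |NM| = 16.8, M = N + 16.8·(cos 70.6°, sin 70.6°) = (41.2, 12.5). NM ⟂ MW; with |MW| = 10.6 on the right of NM, W = M + 10.6·(0.943, -0.332) = (51.2, 8.96). Then |JW| = |W − J| = 52.0.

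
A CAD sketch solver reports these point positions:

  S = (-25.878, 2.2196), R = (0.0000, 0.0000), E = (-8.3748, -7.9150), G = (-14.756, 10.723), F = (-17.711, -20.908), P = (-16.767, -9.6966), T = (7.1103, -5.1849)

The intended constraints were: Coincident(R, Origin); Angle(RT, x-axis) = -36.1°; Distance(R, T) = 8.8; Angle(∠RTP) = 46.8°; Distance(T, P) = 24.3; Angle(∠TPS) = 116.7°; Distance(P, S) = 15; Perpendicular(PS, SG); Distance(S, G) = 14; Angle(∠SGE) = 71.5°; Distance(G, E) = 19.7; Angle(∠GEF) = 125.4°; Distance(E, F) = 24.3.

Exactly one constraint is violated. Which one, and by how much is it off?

Distance(E, F) = 24.3 — off by 8.30.

R = (0.00, 0.00) ✓; RT at -36.10° ✓; |RT| = 8.800 ✓; ∠RTP = 46.80° ✓; |TP| = 24.30 ✓; ∠TPS = 116.7° ✓; |PS| = 15.00 ✓; ∠(PS, SG) = 90.00° ✓; |SG| = 14.00 ✓; ∠SGE = 71.50° ✓; |GE| = 19.70 ✓; ∠GEF = 125.4° ✓; |EF| = 16.00 ✗.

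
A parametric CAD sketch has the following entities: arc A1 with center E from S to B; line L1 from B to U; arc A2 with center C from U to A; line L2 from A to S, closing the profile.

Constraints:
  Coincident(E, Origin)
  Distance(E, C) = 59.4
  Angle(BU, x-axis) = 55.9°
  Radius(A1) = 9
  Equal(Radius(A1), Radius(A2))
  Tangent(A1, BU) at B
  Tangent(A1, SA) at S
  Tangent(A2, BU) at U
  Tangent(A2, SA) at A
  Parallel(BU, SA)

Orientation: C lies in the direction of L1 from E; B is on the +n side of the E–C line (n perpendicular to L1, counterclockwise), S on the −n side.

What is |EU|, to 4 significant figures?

60.08

The slot axis is L1's direction at 55.9°, so u = (cos 55.9°, sin 55.9°) = (0.5606, 0.8281) and n = (−sin 55.9°, cos 55.9°) = (-0.8281, 0.5606). E is at the origin and C lies 59.4 along u from E, so C = 59.4·u = (33.30, 49.19). Tangency of A1 to both parallel lines with radius 9.0 puts B and S at E ± 9.0·n: B = (-7.453, 5.046), S = (7.453, -5.046). Equal radii place U and A the same way about C: U = C + 9.0·n = (25.85, 54.23), A = C − 9.0·n = (40.75, 44.14). Then |EU| = |U − E| = 60.08.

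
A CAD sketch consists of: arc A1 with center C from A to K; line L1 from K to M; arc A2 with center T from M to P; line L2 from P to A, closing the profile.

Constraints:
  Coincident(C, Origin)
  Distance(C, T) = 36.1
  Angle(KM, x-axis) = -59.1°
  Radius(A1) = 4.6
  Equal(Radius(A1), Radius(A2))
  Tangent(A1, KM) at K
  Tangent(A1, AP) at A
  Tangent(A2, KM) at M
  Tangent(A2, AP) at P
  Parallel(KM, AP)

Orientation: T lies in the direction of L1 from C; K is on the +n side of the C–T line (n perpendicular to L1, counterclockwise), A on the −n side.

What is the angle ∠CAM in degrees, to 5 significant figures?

75.703°

The slot axis is L1's direction at -59.1°, so u = (cos -59.1°, sin -59.1°) = (0.51354, -0.85806) and n = (−sin -59.1°, cos -59.1°) = (0.85806, 0.51354). C is at the origin and T lies 36.1 along u from C, so T = 36.1·u = (18.539, -30.976). Tangency of A1 to both parallel lines with radius 4.6 puts K and A at C ± 4.6·n: K = (3.9471, 2.3623), A = (-3.9471, -2.3623). Equal radii place M and P the same way about T: M = T + 4.6·n = (22.486, -28.614), P = T − 4.6·n = (14.592, -33.338). Then cos ∠CAM = AC·AM / (|AC||AM|), giving 75.703°.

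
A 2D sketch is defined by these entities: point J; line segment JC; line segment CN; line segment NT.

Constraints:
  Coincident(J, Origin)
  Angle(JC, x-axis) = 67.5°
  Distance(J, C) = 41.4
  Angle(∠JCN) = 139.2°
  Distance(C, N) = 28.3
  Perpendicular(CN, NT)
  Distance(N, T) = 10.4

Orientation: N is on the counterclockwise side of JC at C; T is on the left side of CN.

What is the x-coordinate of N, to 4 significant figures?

6.957

J is at the origin; JC runs at 67.5° with length 41.4, so C = 41.4·(cos 67.5°, sin 67.5°) = (15.84, 38.25). ∠JCN = 139.2°, so CN runs at 67.5° + (180° − 139.2°) = 108.3° from the x-axis; with |CN| = 28.3, N = C + 28.3·(cos 108.3°, sin 108.3°) = (6.957, 65.12). So N.x = 6.957.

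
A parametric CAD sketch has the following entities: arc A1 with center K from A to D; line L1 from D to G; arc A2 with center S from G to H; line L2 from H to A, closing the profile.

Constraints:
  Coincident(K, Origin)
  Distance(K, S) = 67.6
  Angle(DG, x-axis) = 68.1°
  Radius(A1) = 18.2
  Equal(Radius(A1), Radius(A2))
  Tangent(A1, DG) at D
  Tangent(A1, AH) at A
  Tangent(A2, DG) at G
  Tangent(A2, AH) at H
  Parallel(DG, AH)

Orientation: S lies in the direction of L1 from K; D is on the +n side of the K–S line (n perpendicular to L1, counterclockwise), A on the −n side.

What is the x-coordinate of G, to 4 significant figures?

8.327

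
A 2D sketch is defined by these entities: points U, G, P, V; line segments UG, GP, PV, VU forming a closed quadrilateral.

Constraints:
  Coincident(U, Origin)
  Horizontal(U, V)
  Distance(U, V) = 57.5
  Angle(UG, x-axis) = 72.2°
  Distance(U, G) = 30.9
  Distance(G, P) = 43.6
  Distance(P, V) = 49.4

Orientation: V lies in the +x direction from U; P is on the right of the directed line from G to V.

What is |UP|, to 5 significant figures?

17.448

U is at the origin; UV is horizontal with |UV| = 57.5 and V in +x, so V = (57.5, 0). UG runs at 72.2° with |UG| = 30.9, so G = (9.4460, 29.421). P is determined by |GP| = 43.6 and |PV| = 49.4 together: it lies at the intersection of circle(G, 43.6) and circle(V, 49.4). With |GV| = 56.345, the foot of the radical line on GV is 23.386 from G and the perpendicular offset is √(43.6² − 23.386²) = 36.797. Taking the right-of-GV solution: P = (10.177, -14.173).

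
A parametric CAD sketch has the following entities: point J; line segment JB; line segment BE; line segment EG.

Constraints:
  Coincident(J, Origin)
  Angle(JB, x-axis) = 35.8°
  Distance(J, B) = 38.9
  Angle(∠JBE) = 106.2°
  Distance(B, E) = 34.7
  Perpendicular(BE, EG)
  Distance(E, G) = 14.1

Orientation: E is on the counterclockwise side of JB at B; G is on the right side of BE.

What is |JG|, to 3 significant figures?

68.7

J is at the origin; JB runs at 35.8° with length 38.9, so B = 38.9·(cos 35.8°, sin 35.8°) = (31.6, 22.8). ∠JBE = 106.2°, so BE runs at 35.8° + (180° − 106.2°) = 110° from the x-axis; with |BE| = 34.7, E = B + 34.7·(cos 110°, sin 110°) = (19.9, 55.4). The perpendicularity gives EG at right angles to BE; with |EG| = 14.1 on the right of BE, G = E + 14.1·(0.942, 0.335) = (33.2, 60.2). Then |JG| = |G − J| = 68.7.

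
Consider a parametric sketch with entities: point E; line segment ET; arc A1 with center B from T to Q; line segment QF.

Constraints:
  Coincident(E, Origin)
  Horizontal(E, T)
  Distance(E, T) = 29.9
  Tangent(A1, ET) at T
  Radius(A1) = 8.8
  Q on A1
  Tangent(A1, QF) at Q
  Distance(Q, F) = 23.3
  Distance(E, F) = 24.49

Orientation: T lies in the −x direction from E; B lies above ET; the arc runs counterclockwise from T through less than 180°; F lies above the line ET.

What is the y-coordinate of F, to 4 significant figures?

22.69

Checks: |BQ| = 8.800 ✓; ∠(BQ, QF) = 90.00° ✓; |QF| = 23.30 ✓; |EF| = 24.49 ✓.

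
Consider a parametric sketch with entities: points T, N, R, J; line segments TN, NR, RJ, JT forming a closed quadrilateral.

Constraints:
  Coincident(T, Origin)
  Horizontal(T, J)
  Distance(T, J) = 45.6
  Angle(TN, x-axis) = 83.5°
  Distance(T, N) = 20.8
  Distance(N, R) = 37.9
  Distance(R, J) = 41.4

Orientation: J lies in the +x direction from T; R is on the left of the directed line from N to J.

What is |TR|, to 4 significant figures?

53.12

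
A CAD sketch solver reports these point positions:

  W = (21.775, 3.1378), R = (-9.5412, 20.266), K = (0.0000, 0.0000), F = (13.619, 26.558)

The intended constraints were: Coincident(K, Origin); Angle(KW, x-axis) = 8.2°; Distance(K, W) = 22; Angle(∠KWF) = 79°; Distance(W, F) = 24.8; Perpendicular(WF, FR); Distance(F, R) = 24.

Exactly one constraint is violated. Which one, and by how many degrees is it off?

Perpendicular(WF, FR) — off by 4.00°.

K = (0.00, 0.00) ✓; KW at 8.200° ✓; |KW| = 22.00 ✓; ∠KWF = 79.00° ✓; |WF| = 24.80 ✓; ∠(WF, FR) = 86.00° ✗; |FR| = 24.00 ✓.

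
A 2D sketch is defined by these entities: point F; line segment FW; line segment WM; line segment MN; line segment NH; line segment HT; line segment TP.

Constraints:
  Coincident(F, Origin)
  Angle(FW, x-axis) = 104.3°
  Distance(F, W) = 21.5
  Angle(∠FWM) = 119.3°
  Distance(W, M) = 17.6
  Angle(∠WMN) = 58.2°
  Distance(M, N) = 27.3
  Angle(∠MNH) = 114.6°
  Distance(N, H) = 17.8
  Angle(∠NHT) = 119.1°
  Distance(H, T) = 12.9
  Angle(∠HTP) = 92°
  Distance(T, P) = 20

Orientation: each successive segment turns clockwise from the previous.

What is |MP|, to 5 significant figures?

18.594

F is at the origin; FW runs at 104.3° with length 21.5, so W = (-5.3105, 20.834). ∠FWM = 119.3° gives WM at 43.600° from the x-axis; with |WM| = 17.6, M = (7.4349, 32.971). ∠WMN = 58.2° gives MN at -78.200° from the x-axis; with |MN| = 27.3, N = (13.018, 6.2481). ∠MNH = 114.6° gives NH at -143.60° from the x-axis; with |NH| = 17.8, H = (-1.3094, -4.3148). ∠NHT = 119.1° gives HT at 155.50° from the x-axis; with |HT| = 12.9, T = (-13.048, 1.0347). ∠HTP = 92.0° gives TP at 67.500° from the x-axis; with |TP| = 20.0, P = (-5.3943, 19.512). Then |MP| = |P − M| = 18.594.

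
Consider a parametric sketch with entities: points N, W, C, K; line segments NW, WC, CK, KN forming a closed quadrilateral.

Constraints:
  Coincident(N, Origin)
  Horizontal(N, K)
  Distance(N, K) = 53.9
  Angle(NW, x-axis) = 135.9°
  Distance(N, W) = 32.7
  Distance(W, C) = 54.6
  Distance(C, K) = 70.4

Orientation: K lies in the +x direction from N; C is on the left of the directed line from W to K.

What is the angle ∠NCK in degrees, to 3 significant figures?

47.5°

Checks: N = (0.00, 0.00) ✓; |WC| = 54.60 ✓; |CK| = 70.40 ✓.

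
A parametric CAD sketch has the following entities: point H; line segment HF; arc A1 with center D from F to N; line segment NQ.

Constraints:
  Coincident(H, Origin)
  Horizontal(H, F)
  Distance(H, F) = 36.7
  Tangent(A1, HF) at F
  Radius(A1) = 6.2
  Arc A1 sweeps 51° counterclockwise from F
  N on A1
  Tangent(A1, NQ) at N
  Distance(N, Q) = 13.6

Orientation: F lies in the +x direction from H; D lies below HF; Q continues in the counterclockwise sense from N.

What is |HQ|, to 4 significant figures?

26.64

On A1, F sits at bearing 90° from D; a 51° counterclockwise sweep puts N at bearing 141°, so N = D + 6.2·(cos 141°, sin 141°) = (31.88, -2.298). A1 meets NQ tangentially, so DN is at right angles to NQ, so NQ runs along (−sin 141°, cos 141°); with |NQ| = 13.6, Q = (23.32, -12.87). Then |HQ| = |Q − H| = 26.64.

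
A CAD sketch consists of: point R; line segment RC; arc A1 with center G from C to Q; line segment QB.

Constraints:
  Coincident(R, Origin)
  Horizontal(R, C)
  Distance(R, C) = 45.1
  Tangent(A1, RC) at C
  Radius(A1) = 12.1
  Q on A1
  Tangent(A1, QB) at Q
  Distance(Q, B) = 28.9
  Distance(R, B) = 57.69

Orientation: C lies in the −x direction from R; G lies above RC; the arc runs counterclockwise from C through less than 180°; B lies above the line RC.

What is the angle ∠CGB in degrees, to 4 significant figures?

168.2°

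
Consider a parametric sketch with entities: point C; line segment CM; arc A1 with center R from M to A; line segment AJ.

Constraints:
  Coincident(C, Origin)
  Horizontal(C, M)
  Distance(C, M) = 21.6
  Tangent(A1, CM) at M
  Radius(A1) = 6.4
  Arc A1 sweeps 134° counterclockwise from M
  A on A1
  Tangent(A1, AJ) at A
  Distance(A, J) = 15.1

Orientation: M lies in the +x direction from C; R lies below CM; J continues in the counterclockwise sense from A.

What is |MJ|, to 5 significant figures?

22.492

On A1, M sits at bearing 90° from R; a 134° counterclockwise sweep puts A at bearing 224°, so A = R + 6.4·(cos 224°, sin 224°) = (16.996, -10.846). Since A1 is tangent to AJ there, RA ⟂ AJ, so AJ runs along (−sin 224°, cos 224°); with |AJ| = 15.1, J = (27.486, -21.708). Then |MJ| = |J − M| = 22.492.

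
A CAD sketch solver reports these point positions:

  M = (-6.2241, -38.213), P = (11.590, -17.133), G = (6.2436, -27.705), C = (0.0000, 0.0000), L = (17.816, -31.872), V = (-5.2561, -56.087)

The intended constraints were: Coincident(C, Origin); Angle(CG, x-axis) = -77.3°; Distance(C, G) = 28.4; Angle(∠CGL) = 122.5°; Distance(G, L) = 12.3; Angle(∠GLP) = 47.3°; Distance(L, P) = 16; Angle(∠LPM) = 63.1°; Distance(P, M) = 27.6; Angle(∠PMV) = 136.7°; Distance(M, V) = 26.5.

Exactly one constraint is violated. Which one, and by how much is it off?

Distance(M, V) = 26.5 — off by 8.60.

C = (0.00, 0.00) ✓; CG at -77.30° ✓; |CG| = 28.40 ✓; ∠CGL = 122.5° ✓; |GL| = 12.30 ✓; ∠GLP = 47.30° ✓; |LP| = 16.00 ✓; ∠LPM = 63.10° ✓; |PM| = 27.60 ✓; ∠PMV = 136.7° ✓; |MV| = 17.90 ✗.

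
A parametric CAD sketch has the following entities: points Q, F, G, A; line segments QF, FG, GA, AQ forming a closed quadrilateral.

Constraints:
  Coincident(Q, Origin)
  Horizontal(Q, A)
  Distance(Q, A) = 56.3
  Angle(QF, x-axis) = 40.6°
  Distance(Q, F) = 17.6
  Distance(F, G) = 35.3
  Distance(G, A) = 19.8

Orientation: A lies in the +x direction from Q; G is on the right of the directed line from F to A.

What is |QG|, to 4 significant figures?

41.79

Checks: |FG| = 35.30 ✓; |GA| = 19.80 ✓.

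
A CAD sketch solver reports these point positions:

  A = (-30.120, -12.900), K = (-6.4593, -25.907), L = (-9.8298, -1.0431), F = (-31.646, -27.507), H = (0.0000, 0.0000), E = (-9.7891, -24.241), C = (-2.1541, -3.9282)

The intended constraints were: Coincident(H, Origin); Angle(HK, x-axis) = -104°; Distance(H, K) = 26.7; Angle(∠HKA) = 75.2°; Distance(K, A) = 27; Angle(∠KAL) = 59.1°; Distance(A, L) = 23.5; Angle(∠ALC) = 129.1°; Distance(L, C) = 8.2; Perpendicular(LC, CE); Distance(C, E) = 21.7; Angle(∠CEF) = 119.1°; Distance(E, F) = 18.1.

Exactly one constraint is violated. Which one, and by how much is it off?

Distance(E, F) = 18.1 — off by 4.00.

H = (0.00, 0.00) ✓; HK at -104.0° ✓; |HK| = 26.70 ✓; ∠HKA = 75.20° ✓; |KA| = 27.00 ✓; ∠KAL = 59.10° ✓; |AL| = 23.50 ✓; ∠ALC = 129.1° ✓; |LC| = 8.200 ✓; ∠(LC, CE) = 90.00° ✓; |CE| = 21.70 ✓; ∠CEF = 119.1° ✓; |EF| = 22.10 ✗.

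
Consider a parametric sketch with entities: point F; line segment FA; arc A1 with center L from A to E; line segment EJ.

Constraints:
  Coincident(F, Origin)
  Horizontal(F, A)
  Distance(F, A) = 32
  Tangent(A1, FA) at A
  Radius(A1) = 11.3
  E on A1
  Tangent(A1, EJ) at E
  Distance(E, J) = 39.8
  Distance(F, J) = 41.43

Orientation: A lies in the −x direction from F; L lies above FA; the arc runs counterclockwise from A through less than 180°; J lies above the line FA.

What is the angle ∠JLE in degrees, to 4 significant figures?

74.15°

F is at the origin; FA is horizontal with |FA| = 32.0 and A on the −x side, so A = (-32.00, 0.000). A1 meets FA tangentially, so LA is at right angles to FA, so L = A + (0, 11.3) = (-32.00, 11.30). Since LE ⟂ EJ (tangency), |LJ| = √(11.3² + 39.8²) = 41.37 regardless of where E sits on A1. So J lies on both circle(F, 41.43) and circle(L, 41.37); the above-FA intersection is J = (-3.491, 41.28). E is the foot of the tangent from J: E = (-22.00, 6.046).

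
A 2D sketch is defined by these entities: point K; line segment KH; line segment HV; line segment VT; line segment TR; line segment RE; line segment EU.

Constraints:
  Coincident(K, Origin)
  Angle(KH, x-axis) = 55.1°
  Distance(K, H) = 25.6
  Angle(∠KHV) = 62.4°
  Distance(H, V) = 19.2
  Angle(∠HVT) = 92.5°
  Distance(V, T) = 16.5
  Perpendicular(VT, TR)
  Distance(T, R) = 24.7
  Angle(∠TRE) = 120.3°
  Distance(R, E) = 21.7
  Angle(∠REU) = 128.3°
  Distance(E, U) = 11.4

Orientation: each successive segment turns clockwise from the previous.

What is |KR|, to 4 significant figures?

17.39

K is at the origin; KH runs at 55.1° with length 25.6, so H = (14.65, 21.00). ∠KHV = 62.4° gives HV at -62.50° from the x-axis; with |HV| = 19.2, V = (23.51, 3.965). ∠HVT = 92.5° gives VT at -150.0° from the x-axis; with |VT| = 16.5, T = (9.223, -4.285). The perpendicularity gives TR at right angles to VT, so TR runs at 120.0°; with |TR| = 24.7, R = (-3.127, 17.11). Then |KR| = |R − K| = 17.39.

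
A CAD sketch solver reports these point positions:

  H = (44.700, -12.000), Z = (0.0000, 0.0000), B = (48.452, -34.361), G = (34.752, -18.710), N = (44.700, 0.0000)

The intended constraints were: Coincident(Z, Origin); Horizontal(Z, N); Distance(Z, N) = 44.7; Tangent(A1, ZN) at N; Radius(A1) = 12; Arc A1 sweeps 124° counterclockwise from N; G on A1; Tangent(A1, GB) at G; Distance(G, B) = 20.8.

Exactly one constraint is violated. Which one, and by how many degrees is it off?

Tangent(A1, GB) at G — off by 7.20°.

Z = (0.00, 0.00) ✓; Z.y = 0.00, N.y = 0.00 ✓; |ZN| = 44.70 ✓; ∠(HN, NZ) = 90.00° ✓; |HN| = 12.00 ✓; bearing(H→G) − bearing(H→N) = 124.0° ✓; |HG| = 12.00 ✓; ∠(HG, GB) = 82.80° ✗; |GB| = 20.80 ✓.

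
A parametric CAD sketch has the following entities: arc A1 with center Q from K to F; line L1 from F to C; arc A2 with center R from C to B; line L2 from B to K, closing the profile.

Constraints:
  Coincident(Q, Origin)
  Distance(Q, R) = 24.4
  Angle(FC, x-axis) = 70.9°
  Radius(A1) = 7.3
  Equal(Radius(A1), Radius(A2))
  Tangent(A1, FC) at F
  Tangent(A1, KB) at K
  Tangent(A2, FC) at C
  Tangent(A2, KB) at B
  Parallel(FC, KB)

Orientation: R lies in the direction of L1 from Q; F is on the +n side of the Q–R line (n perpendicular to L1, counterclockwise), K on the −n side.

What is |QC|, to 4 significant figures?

25.47

The slot axis is L1's direction at 70.9°, so u = (cos 70.9°, sin 70.9°) = (0.3272, 0.9449) and n = (−sin 70.9°, cos 70.9°) = (-0.9449, 0.3272). Q is at the origin and R lies 24.4 along u from Q, so R = 24.4·u = (7.984, 23.06). Tangency of A1 to both parallel lines with radius 7.3 puts F and K at Q ± 7.3·n: F = (-6.898, 2.389), K = (6.898, -2.389). Equal radii place C and B the same way about R: C = R + 7.3·n = (1.086, 25.45), B = R − 7.3·n = (14.88, 20.67). Then |QC| = |C − Q| = 25.47.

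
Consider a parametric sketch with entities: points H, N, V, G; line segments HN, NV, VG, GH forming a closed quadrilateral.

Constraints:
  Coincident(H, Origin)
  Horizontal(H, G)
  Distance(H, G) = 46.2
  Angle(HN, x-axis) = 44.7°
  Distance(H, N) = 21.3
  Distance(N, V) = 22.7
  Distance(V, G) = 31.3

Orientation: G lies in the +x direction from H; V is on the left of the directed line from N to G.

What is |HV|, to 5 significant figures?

43.892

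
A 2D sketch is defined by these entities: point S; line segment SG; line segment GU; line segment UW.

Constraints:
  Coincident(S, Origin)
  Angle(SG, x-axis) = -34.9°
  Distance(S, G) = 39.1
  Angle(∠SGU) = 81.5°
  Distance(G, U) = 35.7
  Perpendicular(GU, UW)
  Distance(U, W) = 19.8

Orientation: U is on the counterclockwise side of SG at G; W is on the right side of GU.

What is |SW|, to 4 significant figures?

65.68

S is at the origin; SG runs at -34.9° with length 39.1, so G = 39.1·(cos -34.9°, sin -34.9°) = (32.07, -22.37). ∠SGU = 81.5°, so GU runs at -34.9° + (180° − 81.5°) = 63.60° from the x-axis; with |GU| = 35.7, U = G + 35.7·(cos 63.60°, sin 63.60°) = (47.94, 9.606). GU ⟂ UW; with |UW| = 19.8 on the right of GU, W = U + 19.8·(0.8957, -0.4446) = (65.68, 0.8022). Then |SW| = |W − S| = 65.68.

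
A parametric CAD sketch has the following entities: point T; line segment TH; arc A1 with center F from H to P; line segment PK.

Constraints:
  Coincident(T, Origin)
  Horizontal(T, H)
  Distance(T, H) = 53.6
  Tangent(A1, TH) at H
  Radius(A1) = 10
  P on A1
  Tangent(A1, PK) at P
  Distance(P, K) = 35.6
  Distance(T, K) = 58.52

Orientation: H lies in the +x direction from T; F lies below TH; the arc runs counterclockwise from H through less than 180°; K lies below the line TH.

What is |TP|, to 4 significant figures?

44.54

Checks: |FP| = 10.00 ✓; ∠(FP, PK) = 90.00° ✓; |PK| = 35.60 ✓; |TK| = 58.52 ✓.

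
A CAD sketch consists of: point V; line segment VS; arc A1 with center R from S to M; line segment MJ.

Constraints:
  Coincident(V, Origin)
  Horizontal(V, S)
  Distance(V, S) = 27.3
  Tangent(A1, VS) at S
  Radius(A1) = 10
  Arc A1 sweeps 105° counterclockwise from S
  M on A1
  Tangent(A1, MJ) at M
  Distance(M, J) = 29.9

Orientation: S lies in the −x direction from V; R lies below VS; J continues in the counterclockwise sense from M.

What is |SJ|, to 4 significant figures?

41.51

On A1, S sits at bearing 90° from R; a 105° counterclockwise sweep puts M at bearing 195°, so M = R + 10.0·(cos 195°, sin 195°) = (-36.96, -12.59). The tangent condition forces RM to be normal to MJ, so MJ runs along (−sin 195°, cos 195°); with |MJ| = 29.9, J = (-29.22, -41.47). Then |SJ| = |J − S| = 41.51.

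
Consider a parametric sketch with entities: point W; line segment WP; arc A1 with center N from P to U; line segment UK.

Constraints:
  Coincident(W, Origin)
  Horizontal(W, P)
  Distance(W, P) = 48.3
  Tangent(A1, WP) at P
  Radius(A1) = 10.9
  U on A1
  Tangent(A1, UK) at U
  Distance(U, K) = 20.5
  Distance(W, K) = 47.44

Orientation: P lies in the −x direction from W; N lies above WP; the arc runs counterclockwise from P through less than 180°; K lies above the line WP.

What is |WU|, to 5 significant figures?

38.795

Checks: |NU| = 10.90 ✓; ∠(NU, UK) = 90.00° ✓; |UK| = 20.50 ✓; |WK| = 47.44 ✓.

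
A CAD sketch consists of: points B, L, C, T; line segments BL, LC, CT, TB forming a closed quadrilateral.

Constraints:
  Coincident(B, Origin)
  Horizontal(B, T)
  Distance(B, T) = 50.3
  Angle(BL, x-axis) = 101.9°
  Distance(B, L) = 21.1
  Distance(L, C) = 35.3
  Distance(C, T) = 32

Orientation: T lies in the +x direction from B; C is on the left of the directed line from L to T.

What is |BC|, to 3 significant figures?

39.7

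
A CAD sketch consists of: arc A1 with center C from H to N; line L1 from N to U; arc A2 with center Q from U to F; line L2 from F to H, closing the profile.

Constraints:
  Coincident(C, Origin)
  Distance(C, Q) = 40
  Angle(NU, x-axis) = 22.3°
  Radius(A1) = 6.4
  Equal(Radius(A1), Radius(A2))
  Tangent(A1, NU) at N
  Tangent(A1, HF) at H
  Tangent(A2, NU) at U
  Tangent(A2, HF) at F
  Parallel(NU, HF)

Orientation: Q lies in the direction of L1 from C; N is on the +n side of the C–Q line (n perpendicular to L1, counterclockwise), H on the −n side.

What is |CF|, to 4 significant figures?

40.51

The slot axis is L1's direction at 22.3°, so u = (cos 22.3°, sin 22.3°) = (0.9252, 0.3795) and n = (−sin 22.3°, cos 22.3°) = (-0.3795, 0.9252). C is at the origin and Q lies 40.0 along u from C, so Q = 40.0·u = (37.01, 15.18). Tangency of A1 to both parallel lines with radius 6.4 puts N and H at C ± 6.4·n: N = (-2.429, 5.921), H = (2.429, -5.921). Equal radii place U and F the same way about Q: U = Q + 6.4·n = (34.58, 21.10), F = Q − 6.4·n = (39.44, 9.257). Then |CF| = |F − C| = 40.51.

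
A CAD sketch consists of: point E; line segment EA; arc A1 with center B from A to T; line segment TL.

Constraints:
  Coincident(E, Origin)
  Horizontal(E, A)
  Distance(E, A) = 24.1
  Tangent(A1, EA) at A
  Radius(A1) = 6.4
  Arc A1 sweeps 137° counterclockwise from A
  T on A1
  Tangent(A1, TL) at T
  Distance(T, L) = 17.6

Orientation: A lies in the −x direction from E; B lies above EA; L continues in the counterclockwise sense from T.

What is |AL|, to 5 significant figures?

24.601

E is at the origin; E and A share the same y with |EA| = 24.1 and A on the −x side, so A = (-24.100, 0.0000). A1 meets EA tangentially, so BA is at right angles to EA, so B = A + (0, 6.4) = (-24.100, 6.4000). On A1, A sits at bearing -90° from B; a 137° counterclockwise sweep puts T at bearing 47°, so T = B + 6.4·(cos 47°, sin 47°) = (-19.735, 11.081). A1 meets TL tangentially, so BT is at right angles to TL, so TL runs along (−sin 47°, cos 47°); with |TL| = 17.6, L = (-32.607, 23.084). Then |AL| = |L − A| = 24.601.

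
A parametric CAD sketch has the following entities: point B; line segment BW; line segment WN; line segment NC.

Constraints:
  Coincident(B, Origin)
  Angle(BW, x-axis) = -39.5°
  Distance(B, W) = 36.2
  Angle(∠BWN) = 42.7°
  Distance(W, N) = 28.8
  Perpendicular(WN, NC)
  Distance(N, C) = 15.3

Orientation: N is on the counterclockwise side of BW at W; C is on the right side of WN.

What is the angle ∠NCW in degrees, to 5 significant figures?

62.021°

B is at the origin; BW runs at -39.5° with length 36.2, so W = 36.2·(cos -39.5°, sin -39.5°) = (27.933, -23.026). ∠BWN = 42.7°, so WN runs at -39.5° + (180° − 42.7°) = 97.800° from the x-axis; with |WN| = 28.8, N = W + 28.8·(cos 97.800°, sin 97.800°) = (24.024, 5.5075). WN ⟂ NC; with |NC| = 15.3 on the right of WN, C = N + 15.3·(0.99075, 0.13572) = (39.183, 7.5840). Then cos ∠NCW = CN·CW / (|CN||CW|), giving 62.021°.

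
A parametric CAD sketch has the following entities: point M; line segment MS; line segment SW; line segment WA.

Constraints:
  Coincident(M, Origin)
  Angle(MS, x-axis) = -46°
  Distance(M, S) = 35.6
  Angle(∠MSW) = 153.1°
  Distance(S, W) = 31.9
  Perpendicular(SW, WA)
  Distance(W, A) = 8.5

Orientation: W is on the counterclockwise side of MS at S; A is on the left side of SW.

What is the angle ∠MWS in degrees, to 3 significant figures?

14.2°

M is at the origin; MS runs at -46.0° with length 35.6, so S = 35.6·(cos -46.0°, sin -46.0°) = (24.7, -25.6). ∠MSW = 153.1°, so SW runs at -46.0° + (180° − 153.1°) = -19.1° from the x-axis; with |SW| = 31.9, W = S + 31.9·(cos -19.1°, sin -19.1°) = (54.9, -36.0). Then cos ∠MWS = WM·WS / (|WM||WS|), giving 14.2°.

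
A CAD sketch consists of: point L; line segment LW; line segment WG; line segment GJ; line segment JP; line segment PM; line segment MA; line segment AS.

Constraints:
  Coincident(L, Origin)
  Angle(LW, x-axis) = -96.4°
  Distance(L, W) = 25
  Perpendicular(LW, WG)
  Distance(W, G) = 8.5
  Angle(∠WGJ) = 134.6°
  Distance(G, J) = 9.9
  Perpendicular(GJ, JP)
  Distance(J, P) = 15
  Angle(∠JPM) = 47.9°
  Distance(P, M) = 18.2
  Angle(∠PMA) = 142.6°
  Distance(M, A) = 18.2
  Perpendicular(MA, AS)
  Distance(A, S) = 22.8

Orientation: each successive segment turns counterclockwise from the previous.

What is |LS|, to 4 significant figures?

43.01

L is at the origin; LW runs at -96.4° with length 25.0, so W = (-2.787, -24.84). LW ⟂ WG, so WG runs at -6.400°; with |WG| = 8.5, G = (5.660, -25.79). ∠WGJ = 134.6° gives GJ at 39.00° from the x-axis; with |GJ| = 9.9, J = (13.35, -19.56). GJ is perpendicular to JP, so JP runs at 129.0°; with |JP| = 15.0, P = (3.914, -7.904). ∠JPM = 47.9° gives PM at -98.90° from the x-axis; with |PM| = 18.2, M = (1.099, -25.89). ∠PMA = 142.6° gives MA at -61.50° from the x-axis; with |MA| = 18.2, A = (9.783, -41.88). MA ⟂ AS, so AS runs at 28.50°; with |AS| = 22.8, S = (29.82, -31.00). Then |LS| = |S − L| = 43.01.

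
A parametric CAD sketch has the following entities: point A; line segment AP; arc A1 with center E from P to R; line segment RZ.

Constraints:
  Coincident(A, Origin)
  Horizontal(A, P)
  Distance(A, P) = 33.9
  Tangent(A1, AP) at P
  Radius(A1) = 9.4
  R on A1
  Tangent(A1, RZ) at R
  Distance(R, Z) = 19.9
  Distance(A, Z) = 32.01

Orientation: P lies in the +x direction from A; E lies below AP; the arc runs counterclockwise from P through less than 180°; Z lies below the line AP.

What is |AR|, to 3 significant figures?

25.8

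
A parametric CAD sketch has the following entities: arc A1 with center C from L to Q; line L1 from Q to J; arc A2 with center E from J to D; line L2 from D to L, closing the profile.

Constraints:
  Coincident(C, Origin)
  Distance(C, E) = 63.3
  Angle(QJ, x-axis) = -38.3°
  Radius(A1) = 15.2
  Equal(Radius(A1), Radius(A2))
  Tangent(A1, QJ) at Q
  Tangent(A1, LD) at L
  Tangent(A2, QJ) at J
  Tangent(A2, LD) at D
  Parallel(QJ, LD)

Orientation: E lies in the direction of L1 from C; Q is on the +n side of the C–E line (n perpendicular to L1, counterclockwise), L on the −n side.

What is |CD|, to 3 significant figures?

65.1

Tangency of A1 to both parallel lines with radius 15.2 puts Q and L at C ± 15.2·n: Q = (9.42, 11.9), L = (-9.42, -11.9). Equal radii place J and D the same way about E: J = E + 15.2·n = (59.1, -27.3), D = E − 15.2·n = (40.3, -51.2). Then |CD| = |D − C| = 65.1.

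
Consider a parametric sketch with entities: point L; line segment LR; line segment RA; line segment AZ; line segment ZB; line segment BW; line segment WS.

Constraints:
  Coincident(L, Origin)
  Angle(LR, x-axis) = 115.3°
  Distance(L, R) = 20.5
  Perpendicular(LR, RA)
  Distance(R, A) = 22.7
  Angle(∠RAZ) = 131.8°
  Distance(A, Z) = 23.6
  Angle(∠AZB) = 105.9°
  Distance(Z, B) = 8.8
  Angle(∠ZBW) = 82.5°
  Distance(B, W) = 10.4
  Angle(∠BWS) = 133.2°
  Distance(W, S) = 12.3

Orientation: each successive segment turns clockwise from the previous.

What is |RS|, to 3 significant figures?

25.7

L is at the origin; LR runs at 115.3° with length 20.5, so R = (-8.76, 18.5). The perpendicularity gives RA at right angles to LR, so RA runs at 25.3°; with |RA| = 22.7, A = (11.8, 28.2). ∠RAZ = 131.8° gives AZ at -22.9° from the x-axis; with |AZ| = 23.6, Z = (33.5, 19.1). ∠AZB = 105.9° gives ZB at -97.0° from the x-axis; with |ZB| = 8.8, B = (32.4, 10.3). ∠ZBW = 82.5° gives BW at 166° from the x-axis; with |BW| = 10.4, W = (22.4, 12.9). ∠BWS = 133.2° gives WS at 119° from the x-axis; with |WS| = 12.3, S = (16.5, 23.7). Then |RS| = |S − R| = 25.7.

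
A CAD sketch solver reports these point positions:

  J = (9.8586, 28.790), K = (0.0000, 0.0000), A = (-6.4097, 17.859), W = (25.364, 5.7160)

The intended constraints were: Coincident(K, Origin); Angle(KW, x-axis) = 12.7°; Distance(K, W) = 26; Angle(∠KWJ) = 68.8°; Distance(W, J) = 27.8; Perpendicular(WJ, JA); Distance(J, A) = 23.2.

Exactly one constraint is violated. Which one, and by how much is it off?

Distance(J, A) = 23.2 — off by 3.60.

K = (0.00, 0.00) ✓; KW at 12.70° ✓; |KW| = 26.00 ✓; ∠KWJ = 68.80° ✓; |WJ| = 27.80 ✓; ∠(WJ, JA) = 90.00° ✓; |JA| = 19.60 ✗.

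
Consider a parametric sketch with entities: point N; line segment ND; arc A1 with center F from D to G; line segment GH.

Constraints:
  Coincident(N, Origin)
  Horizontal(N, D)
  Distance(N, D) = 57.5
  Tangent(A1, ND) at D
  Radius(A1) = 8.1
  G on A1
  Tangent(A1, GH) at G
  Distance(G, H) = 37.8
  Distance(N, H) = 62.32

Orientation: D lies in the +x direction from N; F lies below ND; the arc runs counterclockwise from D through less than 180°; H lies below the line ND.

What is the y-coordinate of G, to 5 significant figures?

-6.8937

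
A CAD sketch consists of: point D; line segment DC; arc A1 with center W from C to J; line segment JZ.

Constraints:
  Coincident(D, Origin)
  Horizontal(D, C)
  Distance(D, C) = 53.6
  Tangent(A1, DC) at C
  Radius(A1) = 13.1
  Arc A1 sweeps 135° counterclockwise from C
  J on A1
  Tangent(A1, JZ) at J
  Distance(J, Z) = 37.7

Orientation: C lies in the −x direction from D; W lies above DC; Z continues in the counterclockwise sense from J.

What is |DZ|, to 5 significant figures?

86.275

D is at the origin; DC is horizontal with |DC| = 53.6 and C on the −x side, so C = (-53.600, 0.0000). Since A1 is tangent to DC there, WC ⟂ DC, so W = C + (0, 13.1) = (-53.600, 13.100). On A1, C sits at bearing -90° from W; a 135° counterclockwise sweep puts J at bearing 45°, so J = W + 13.1·(cos 45°, sin 45°) = (-44.337, 22.363). Tangency of A1 to JZ means the radius WJ is perpendicular to JZ, so JZ runs along (−sin 45°, cos 45°); with |JZ| = 37.7, Z = (-70.995, 49.021). Then |DZ| = |Z − D| = 86.275.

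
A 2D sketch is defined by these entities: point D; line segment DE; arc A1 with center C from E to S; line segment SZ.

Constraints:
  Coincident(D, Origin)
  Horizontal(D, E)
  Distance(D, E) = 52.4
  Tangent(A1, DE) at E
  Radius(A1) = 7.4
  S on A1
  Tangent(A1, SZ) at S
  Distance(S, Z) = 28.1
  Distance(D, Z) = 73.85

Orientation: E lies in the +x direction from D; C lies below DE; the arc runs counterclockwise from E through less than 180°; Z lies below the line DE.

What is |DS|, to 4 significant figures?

48.58

D is at the origin; DE is horizontal with |DE| = 52.4 and E on the +x side, so E = (52.40, 0.000). Since A1 is tangent to DE there, CE ⟂ DE, so C = E + (0, -7.4) = (52.40, -7.400). Since CS ⟂ SZ (tangency), |CZ| = √(7.4² + 28.1²) = 29.06 regardless of where S sits on A1. So Z lies on both circle(D, 73.85) and circle(C, 29.06); the below-DE intersection is Z = (66.04, -33.06). S is the foot of the tangent from Z: S = (46.97, -12.42).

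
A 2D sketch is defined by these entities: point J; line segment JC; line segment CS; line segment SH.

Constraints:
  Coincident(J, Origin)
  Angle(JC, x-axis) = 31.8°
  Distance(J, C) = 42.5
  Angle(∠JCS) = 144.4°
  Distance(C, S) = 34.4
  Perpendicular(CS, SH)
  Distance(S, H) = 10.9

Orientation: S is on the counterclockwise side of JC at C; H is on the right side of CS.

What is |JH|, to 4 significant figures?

77.62

J is at the origin; JC runs at 31.8° with length 42.5, so C = 42.5·(cos 31.8°, sin 31.8°) = (36.12, 22.40). ∠JCS = 144.4°, so CS runs at 31.8° + (180° − 144.4°) = 67.40° from the x-axis; with |CS| = 34.4, S = C + 34.4·(cos 67.40°, sin 67.40°) = (49.34, 54.15). CS ⟂ SH; with |SH| = 10.9 on the right of CS, H = S + 10.9·(0.9232, -0.3843) = (59.40, 49.97). Then |JH| = |H − J| = 77.62.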